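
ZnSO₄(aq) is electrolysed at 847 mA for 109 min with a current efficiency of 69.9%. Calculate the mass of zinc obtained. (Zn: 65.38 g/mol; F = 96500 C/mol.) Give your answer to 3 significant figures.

Q = 0.847 × 6540 = 5539 C
n(e⁻) = 5539 / 96500 = 0.05740 mol
Zn²⁺ + 2e⁻ → Zn, so theoretical m(Zn) = 0.02870 × 65.38 = 1.876 g
Actual mass = 69.9% × 1.876 = 1.31 g

1.31 g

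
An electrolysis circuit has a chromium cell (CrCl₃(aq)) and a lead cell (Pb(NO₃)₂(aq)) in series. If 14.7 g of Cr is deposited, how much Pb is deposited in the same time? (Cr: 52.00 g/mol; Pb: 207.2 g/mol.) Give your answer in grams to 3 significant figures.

87.9 g

n(Cr) = 14.7 / 52.00 = 0.2827 mol
Cr³⁺ + 3e⁻ → Cr, so n(e⁻) = 3 × 0.2827 = 0.8481 mol
In series, the same 0.8481 mol of electrons flows through the second cell.
Pb²⁺ + 2e⁻ → Pb, so n(Pb) = 0.8481 / 2 = 0.4241 mol
m(Pb) = 0.4241 × 207.2 = 87.9 g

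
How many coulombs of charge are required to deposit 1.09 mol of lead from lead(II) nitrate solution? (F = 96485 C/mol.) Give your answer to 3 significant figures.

2.10×10^5 C

Pb²⁺ + 2e⁻ → Pb, so n(e⁻) = 2 × 1.09 = 2.180 mol
Q = 2.180 × 96485 = 2.103×10^5 C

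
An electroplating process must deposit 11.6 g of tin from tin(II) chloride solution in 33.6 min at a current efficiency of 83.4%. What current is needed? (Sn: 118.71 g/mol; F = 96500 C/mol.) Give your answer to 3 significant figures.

n(Sn) = 11.6 / 118.71 = 0.09772 mol
Sn²⁺ + 2e⁻ → Sn, so n(e⁻) = 2 × 0.09772 = 0.1954 mol
Q = 0.1954 × 96500 / 0.834 = 22610 C
I = Q / t = 22610 / 2016 s = 11.2 A

11.2 A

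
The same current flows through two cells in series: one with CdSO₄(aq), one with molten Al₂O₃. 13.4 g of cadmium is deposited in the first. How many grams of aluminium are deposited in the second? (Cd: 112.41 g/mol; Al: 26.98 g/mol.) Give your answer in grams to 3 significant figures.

2.14 g

n(Cd) = 13.4 / 112.41 = 0.1192 mol
Cd²⁺ + 2e⁻ → Cd, so n(e⁻) = 2 × 0.1192 = 0.2384 mol
The cells are in series, so the same charge (and hence the same n(e⁻) = 0.2384 mol) passes through both.
Al³⁺ + 3e⁻ → Al, so n(Al) = 0.2384 / 3 = 0.07947 mol
m(Al) = 0.07947 × 26.98 = 2.14 g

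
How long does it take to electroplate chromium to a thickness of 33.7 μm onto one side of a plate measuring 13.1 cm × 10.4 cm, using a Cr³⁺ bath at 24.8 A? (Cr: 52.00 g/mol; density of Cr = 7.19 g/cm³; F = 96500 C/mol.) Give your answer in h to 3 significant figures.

0.206 h

Plated area = 13.1 × 10.4 = 136.2 cm²
Volume = 136.2 × 33.7×10⁻⁴ cm = 0.4590 cm³
m(Cr) = 0.4590 × 7.19 = 3.300 g
n(Cr) = 3.300 / 52.00 = 0.06346 mol; n(e⁻) = 3 × 0.06346 = 0.1904 mol
Q = 0.1904 × 96500 = 18370 C
t = 18370 / 24.8 = 740.7 s = 0.206 h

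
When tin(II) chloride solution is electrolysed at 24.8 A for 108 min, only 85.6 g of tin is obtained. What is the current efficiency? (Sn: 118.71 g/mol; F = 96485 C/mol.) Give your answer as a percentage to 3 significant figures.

86.6%

Q = 24.8 × 6480 = 1.607×10^5 C
n(e⁻) = 1.607×10^5 / 96485 = 1.666 mol
Sn²⁺ + 2e⁻ → Sn, so theoretical n(Sn) = 0.8330 mol → 98.89 g
Efficiency = 85.6 / 98.89 = 0.8656 = 86.6%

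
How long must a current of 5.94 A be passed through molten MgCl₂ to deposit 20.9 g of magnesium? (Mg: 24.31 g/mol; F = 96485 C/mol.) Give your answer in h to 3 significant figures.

7.76 h

n(Mg) = 20.9 / 24.31 = 0.8597 mol
Mg²⁺ + 2e⁻ → Mg, so n(e⁻) = 2 × 0.8597 = 1.719 mol
Q = 1.719 × 96485 = 1.659×10^5 C
t = Q / I = 1.659×10^5 / 5.94 = 27930 s = 7.76 h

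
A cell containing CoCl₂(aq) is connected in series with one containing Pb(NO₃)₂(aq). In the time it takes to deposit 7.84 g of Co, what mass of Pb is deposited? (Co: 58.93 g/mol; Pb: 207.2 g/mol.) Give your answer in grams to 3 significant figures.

n(Co) = 7.84 / 58.93 = 0.1330 mol
Co²⁺ + 2e⁻ → Co, so n(e⁻) = 2 × 0.1330 = 0.2660 mol
The cells are in series, so the same charge (and hence the same n(e⁻) = 0.2660 mol) passes through both.
Pb²⁺ + 2e⁻ → Pb, so n(Pb) = 0.2660 / 2 = 0.1330 mol
m(Pb) = 0.1330 × 207.2 = 27.6 g

27.6 g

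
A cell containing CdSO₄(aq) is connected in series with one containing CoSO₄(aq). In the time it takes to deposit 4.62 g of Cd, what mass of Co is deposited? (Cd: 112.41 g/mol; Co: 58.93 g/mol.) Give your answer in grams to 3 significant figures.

n(Cd) = 4.62 / 112.41 = 0.04110 mol
Cd²⁺ + 2e⁻ → Cd, so n(e⁻) = 2 × 0.04110 = 0.08220 mol
Same current for the same time ⇒ same n(e⁻) = 0.08220 mol in both cells.
Co²⁺ + 2e⁻ → Co, so n(Co) = 0.08220 / 2 = 0.04110 mol
m(Co) = 0.04110 × 58.93 = 2.42 g

2.42 g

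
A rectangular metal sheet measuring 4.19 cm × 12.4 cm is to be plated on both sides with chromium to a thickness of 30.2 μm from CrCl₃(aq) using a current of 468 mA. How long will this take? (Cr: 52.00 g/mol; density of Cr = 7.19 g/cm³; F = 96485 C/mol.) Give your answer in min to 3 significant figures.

447 min

Plated area = 2 × 4.19 × 12.4 = 103.9 cm²
Volume = 103.9 × 30.2×10⁻⁴ cm = 0.3138 cm³
m(Cr) = 0.3138 × 7.19 = 2.256 g
n(Cr) = 2.256 / 52.00 = 0.04338 mol; n(e⁻) = 3 × 0.04338 = 0.1301 mol
Q = 0.1301 × 96485 = 12550 C
t = 12550 / 0.468 = 26820 s = 447 min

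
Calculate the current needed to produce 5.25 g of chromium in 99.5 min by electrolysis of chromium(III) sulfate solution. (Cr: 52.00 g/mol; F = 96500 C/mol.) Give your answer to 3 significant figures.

4.90 A

n(Cr) = 5.25 / 52.00 = 0.1010 mol
Cr³⁺ + 3e⁻ → Cr, so n(e⁻) = 3 × 0.1010 = 0.3030 mol
Q = 0.3030 × 96500 = 29240 C
I = Q / t = 29240 / 5970 s = 4.90 A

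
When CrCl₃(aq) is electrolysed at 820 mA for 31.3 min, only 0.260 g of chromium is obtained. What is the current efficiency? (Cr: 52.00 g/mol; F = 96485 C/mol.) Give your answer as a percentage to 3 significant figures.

Q = 0.820 × 1878 = 1540 C
n(e⁻) = 1540 / 96485 = 0.01596 mol
Cr³⁺ + 3e⁻ → Cr, so theoretical n(Cr) = 0.005320 mol → 0.2766 g
Efficiency = 0.260 / 0.2766 = 0.9400 = 94.0%

94.0%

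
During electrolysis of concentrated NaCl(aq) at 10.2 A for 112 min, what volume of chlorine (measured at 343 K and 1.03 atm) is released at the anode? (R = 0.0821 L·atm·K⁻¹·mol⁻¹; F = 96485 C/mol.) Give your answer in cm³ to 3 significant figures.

9710 cm³

Q = It = 10.2 × 6720 = 68540 C
Moles of electrons = 68540 / 96485 = 0.7104 mol
2Cl⁻ → Cl₂ + 2e⁻, so n(Cl₂) = 0.7104 / 2 = 0.3552 mol
V = nRT/P = 0.3552 × 0.0821 × 343 / 1.03 = 9.711 L
= 9710 cm³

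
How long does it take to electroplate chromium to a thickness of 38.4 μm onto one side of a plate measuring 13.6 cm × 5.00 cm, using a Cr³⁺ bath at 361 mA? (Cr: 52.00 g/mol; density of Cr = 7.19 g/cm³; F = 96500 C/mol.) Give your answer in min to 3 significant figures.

Plated area = 13.6 × 5.00 = 68.00 cm²
Volume = 68.00 × 38.4×10⁻⁴ cm = 0.2611 cm³
m(Cr) = 0.2611 × 7.19 = 1.877 g
n(Cr) = 1.877 / 52.00 = 0.03610 mol; n(e⁻) = 3 × 0.03610 = 0.1083 mol
Q = 0.1083 × 96500 = 10450 C
t = 10450 / 0.361 = 28950 s = 483 min

483 min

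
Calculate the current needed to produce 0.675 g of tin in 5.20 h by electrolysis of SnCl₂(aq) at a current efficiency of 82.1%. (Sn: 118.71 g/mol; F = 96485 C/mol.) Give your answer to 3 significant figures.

0.0714 A

n(Sn) = 0.675 / 118.71 = 0.005686 mol
Sn²⁺ + 2e⁻ → Sn, so n(e⁻) = 2 × 0.005686 = 0.01137 mol
Q = 0.01137 × 96485 / 0.821 = 1336 C
I = Q / t = 1336 / 18720 s = 0.0714 A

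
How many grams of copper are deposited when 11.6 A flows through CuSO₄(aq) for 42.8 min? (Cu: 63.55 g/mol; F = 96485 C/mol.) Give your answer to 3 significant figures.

Q = It = 11.6 × 2568 = 29790 C
Moles of electrons = 29790 / 96485 = 0.3088 mol
Cu²⁺ + 2e⁻ → Cu, so n(Cu) = 0.3088 / 2 = 0.1544 mol
m = 0.1544 × 63.55 = 9.81 g

9.81 g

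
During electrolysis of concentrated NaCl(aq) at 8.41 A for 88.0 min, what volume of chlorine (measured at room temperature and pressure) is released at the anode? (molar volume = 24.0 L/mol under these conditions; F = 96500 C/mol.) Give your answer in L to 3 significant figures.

5.52 L

Q = It = 8.41 × 5280 = 44400 C
Moles of electrons = 44400 / 96500 = 0.4601 mol
2Cl⁻ → Cl₂ + 2e⁻, so n(Cl₂) = 0.4601 / 2 = 0.2301 mol
V = 0.2301 × 24.0 = 5.522 L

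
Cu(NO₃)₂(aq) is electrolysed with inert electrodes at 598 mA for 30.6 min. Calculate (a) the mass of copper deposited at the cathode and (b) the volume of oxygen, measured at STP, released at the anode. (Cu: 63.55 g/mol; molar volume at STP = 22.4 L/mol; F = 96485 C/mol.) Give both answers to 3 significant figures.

Q = 0.598 × 1836 = 1098 C; n(e⁻) = 1098 / 96485 = 0.01138 mol
Cathode: Cu²⁺ + 2e⁻ → Cu → n(Cu) = 0.01138/2 = 0.005690 mol → 0.362 g
Anode: 2H₂O → O₂ + 4H⁺ + 4e⁻ → n(O₂) = 0.01138/4 = 0.002845 mol → 0.0637 L

0.362 g Cu; 0.0637 L O₂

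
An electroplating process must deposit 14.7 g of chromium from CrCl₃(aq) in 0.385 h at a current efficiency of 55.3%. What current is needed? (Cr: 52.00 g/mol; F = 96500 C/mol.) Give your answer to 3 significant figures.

n(Cr) = 14.7 / 52.00 = 0.2827 mol
Cr³⁺ + 3e⁻ → Cr, so n(e⁻) = 3 × 0.2827 = 0.8481 mol
Q = 0.8481 × 96500 / 0.553 = 1.480×10^5 C
I = Q / t = 1.480×10^5 / 1386 s = 107 A

107 A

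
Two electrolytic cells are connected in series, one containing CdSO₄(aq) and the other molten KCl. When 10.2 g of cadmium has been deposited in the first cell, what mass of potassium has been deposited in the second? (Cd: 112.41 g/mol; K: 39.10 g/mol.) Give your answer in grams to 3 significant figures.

7.10 g

n(Cd) = 10.2 / 112.41 = 0.09074 mol
Cd²⁺ + 2e⁻ → Cd, so n(e⁻) = 2 × 0.09074 = 0.1815 mol
In series, the same 0.1815 mol of electrons flows through the second cell.
K⁺ + e⁻ → K, so n(K) = 0.1815 mol
m(K) = 0.1815 × 39.10 = 7.10 g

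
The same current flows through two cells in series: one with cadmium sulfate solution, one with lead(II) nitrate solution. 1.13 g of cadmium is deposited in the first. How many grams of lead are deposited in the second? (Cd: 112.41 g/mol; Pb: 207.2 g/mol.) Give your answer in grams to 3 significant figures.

2.08 g

n(Cd) = 1.13 / 112.41 = 0.01005 mol
Cd²⁺ + 2e⁻ → Cd, so n(e⁻) = 2 × 0.01005 = 0.02010 mol
Since the cells are in series, n(e⁻) in the Pb cell is also 0.02010 mol.
Pb²⁺ + 2e⁻ → Pb, so n(Pb) = 0.02010 / 2 = 0.01005 mol
m(Pb) = 0.01005 × 207.2 = 2.08 g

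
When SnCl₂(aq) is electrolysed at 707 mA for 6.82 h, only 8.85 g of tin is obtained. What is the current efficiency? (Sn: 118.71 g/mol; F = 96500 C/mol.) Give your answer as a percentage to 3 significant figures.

82.9%

Q = 0.707 × 24552 = 17360 C
n(e⁻) = 17360 / 96500 = 0.1799 mol
Sn²⁺ + 2e⁻ → Sn, so theoretical n(Sn) = 0.08995 mol → 10.68 g
Efficiency = 8.85 / 10.68 = 0.8287 = 82.9%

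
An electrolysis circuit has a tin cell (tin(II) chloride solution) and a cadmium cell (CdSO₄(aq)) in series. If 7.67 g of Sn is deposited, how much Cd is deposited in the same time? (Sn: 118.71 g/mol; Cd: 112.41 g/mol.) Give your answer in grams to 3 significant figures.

7.26 g

n(Sn) = 7.67 / 118.71 = 0.06461 mol
Sn²⁺ + 2e⁻ → Sn, so n(e⁻) = 2 × 0.06461 = 0.1292 mol
The cells are in series, so the same charge (and hence the same n(e⁻) = 0.1292 mol) passes through both.
Cd²⁺ + 2e⁻ → Cd, so n(Cd) = 0.1292 / 2 = 0.06460 mol
m(Cd) = 0.06460 × 112.41 = 7.26 g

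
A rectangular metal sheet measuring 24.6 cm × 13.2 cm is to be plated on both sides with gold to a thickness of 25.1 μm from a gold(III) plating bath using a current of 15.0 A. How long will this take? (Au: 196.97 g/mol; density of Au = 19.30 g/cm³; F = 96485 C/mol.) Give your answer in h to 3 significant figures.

0.856 h

Plated area = 2 × 24.6 × 13.2 = 649.4 cm²
Volume = 649.4 × 25.1×10⁻⁴ cm = 1.630 cm³
m(Au) = 1.630 × 19.30 = 31.46 g
n(Au) = 31.46 / 196.97 = 0.1597 mol; n(e⁻) = 3 × 0.1597 = 0.4791 mol
Q = 0.4791 × 96485 = 46230 C
t = 46230 / 15.0 = 3082 s = 0.856 h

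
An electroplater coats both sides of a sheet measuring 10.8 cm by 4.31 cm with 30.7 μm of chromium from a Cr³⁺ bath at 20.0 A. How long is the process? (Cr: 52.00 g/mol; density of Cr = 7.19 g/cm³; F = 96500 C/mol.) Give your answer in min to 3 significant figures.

9.53 min

Plated area = 2 × 10.8 × 4.31 = 93.10 cm²
Volume = 93.10 × 30.7×10⁻⁴ cm = 0.2858 cm³
m(Cr) = 0.2858 × 7.19 = 2.055 g
n(Cr) = 2.055 / 52.00 = 0.03952 mol; n(e⁻) = 3 × 0.03952 = 0.1186 mol
Q = 0.1186 × 96500 = 11440 C
t = 11440 / 20.0 = 572.0 s = 9.53 min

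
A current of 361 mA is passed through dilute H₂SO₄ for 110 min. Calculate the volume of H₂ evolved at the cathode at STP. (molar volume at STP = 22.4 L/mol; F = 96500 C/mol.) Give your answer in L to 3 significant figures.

Q = 0.361 A × 6600 s = 2383 C
n(e⁻) = Q/F = 2383/96500 = 0.02469 mol
2H⁺ + 2e⁻ → H₂, so n(H₂) = 0.02469 / 2 = 0.01235 mol
V = 0.01235 × 22.4 = 0.2766 L

0.277 L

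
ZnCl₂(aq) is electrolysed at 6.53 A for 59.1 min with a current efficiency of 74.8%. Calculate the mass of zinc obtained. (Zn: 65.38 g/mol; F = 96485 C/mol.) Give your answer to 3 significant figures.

5.87 g

Q = 6.53 × 3546 = 23160 C
n(e⁻) = 23160 / 96485 = 0.2400 mol
Zn²⁺ + 2e⁻ → Zn, so theoretical m(Zn) = 0.1200 × 65.38 = 7.846 g
Actual mass = 74.8% × 7.846 = 5.87 g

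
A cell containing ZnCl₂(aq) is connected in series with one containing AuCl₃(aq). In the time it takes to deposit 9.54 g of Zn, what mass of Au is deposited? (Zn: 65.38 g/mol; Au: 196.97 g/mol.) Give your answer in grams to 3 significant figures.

n(Zn) = 9.54 / 65.38 = 0.1459 mol
Zn²⁺ + 2e⁻ → Zn, so n(e⁻) = 2 × 0.1459 = 0.2918 mol
In series, the same 0.2918 mol of electrons flows through the second cell.
Au³⁺ + 3e⁻ → Au, so n(Au) = 0.2918 / 3 = 0.09727 mol
m(Au) = 0.09727 × 196.97 = 19.2 g

19.2 g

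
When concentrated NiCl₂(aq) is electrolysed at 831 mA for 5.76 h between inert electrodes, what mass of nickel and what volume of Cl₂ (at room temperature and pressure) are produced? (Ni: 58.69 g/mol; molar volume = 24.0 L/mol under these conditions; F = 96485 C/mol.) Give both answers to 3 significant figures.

Q = 0.831 × 20736 = 17230 C; n(e⁻) = 17230 / 96485 = 0.1786 mol
Cathode: Ni²⁺ + 2e⁻ → Ni → n(Ni) = 0.1786/2 = 0.08930 mol → 5.24 g
Anode: 2Cl⁻ → Cl₂ + 2e⁻ → n(Cl₂) = 0.1786/2 = 0.08930 mol → 2.14 L

5.24 g Ni; 2.14 L Cl₂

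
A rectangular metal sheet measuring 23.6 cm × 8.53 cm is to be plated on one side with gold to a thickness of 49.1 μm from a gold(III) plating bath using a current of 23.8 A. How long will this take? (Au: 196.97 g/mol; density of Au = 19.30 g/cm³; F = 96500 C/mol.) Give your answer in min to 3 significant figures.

Plated area = 23.6 × 8.53 = 201.3 cm²
Volume = 201.3 × 49.1×10⁻⁴ cm = 0.9884 cm³
m(Au) = 0.9884 × 19.30 = 19.08 g
n(Au) = 19.08 / 196.97 = 0.09687 mol; n(e⁻) = 3 × 0.09687 = 0.2906 mol
Q = 0.2906 × 96500 = 28040 C
t = 28040 / 23.8 = 1178 s = 19.6 min

19.6 min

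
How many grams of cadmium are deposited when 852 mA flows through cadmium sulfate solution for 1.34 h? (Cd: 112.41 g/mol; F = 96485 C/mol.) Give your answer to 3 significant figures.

Q = It = 0.852 × 4824 = 4110 C
Moles of electrons = 4110 / 96485 = 0.04260 mol
Cd²⁺ + 2e⁻ → Cd, so n(Cd) = 0.04260 / 2 = 0.02130 mol
m = 0.02130 × 112.41 = 2.39 g

2.39 g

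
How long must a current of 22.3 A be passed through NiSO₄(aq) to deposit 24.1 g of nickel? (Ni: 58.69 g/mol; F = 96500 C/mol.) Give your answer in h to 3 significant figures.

n(Ni) = 24.1 / 58.69 = 0.4106 mol
Ni²⁺ + 2e⁻ → Ni, so n(e⁻) = 2 × 0.4106 = 0.8212 mol
Q = 0.8212 × 96500 = 79250 C
t = Q / I = 79250 / 22.3 = 3554 s = 0.987 h

0.987 h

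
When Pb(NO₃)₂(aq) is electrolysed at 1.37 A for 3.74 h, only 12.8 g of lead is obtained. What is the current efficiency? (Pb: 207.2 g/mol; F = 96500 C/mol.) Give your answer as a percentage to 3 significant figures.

64.6%

Q = 1.37 × 13464 = 18450 C
n(e⁻) = 18450 / 96500 = 0.1912 mol
Pb²⁺ + 2e⁻ → Pb, so theoretical n(Pb) = 0.09560 mol → 19.81 g
Efficiency = 12.8 / 19.81 = 0.6461 = 64.6%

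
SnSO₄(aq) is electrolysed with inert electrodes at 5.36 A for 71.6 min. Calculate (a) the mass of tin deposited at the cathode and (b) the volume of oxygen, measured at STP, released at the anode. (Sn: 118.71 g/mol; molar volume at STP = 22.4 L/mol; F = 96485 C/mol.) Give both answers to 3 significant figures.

Q = 5.36 × 4296 = 23030 C; n(e⁻) = 23030 / 96485 = 0.2387 mol
Cathode: Sn²⁺ + 2e⁻ → Sn → n(Sn) = 0.2387/2 = 0.1194 mol → 14.2 g
Anode: 2H₂O → O₂ + 4H⁺ + 4e⁻ → n(O₂) = 0.2387/4 = 0.05968 mol → 1.34 L

14.2 g Sn; 1.34 L O₂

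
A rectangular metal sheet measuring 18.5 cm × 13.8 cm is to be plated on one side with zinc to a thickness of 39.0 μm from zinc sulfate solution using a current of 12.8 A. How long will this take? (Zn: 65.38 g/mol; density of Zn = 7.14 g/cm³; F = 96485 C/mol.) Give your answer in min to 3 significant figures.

Plated area = 18.5 × 13.8 = 255.3 cm²
Volume = 255.3 × 39.0×10⁻⁴ cm = 0.9957 cm³
m(Zn) = 0.9957 × 7.14 = 7.109 g
n(Zn) = 7.109 / 65.38 = 0.1087 mol; n(e⁻) = 2 × 0.1087 = 0.2174 mol
Q = 0.2174 × 96485 = 20980 C
t = 20980 / 12.8 = 1639 s = 27.3 min

27.3 min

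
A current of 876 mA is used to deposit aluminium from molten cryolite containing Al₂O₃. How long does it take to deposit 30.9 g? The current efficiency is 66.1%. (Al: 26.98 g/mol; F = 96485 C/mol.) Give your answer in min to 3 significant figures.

n(Al) = 30.9 / 26.98 = 1.145 mol
Al³⁺ + 3e⁻ → Al, so n(e⁻) = 3 × 1.145 = 3.435 mol
Q = 3.435 × 96485 / 0.661 = 5.014×10^5 C
t = Q / I = 5.014×10^5 / 0.876 = 5.724×10^5 s = 9540 min

9540 min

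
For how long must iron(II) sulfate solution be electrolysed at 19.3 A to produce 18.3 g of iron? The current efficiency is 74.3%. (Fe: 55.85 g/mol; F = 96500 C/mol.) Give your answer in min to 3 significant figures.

73.5 min

n(Fe) = 18.3 / 55.85 = 0.3277 mol
Fe²⁺ + 2e⁻ → Fe, so n(e⁻) = 2 × 0.3277 = 0.6554 mol
Q = 0.6554 × 96500 / 0.743 = 85120 C
t = Q / I = 85120 / 19.3 = 4410 s = 73.5 min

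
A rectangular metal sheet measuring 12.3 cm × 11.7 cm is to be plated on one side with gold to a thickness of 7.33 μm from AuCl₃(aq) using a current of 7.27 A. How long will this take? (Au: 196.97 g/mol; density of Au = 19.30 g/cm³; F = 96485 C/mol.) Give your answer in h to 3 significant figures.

Plated area = 12.3 × 11.7 = 143.9 cm²
Volume = 143.9 × 7.33×10⁻⁴ cm = 0.1055 cm³
m(Au) = 0.1055 × 19.30 = 2.036 g
n(Au) = 2.036 / 196.97 = 0.01034 mol; n(e⁻) = 3 × 0.01034 = 0.03102 mol
Q = 0.03102 × 96485 = 2993 C
t = 2993 / 7.27 = 411.7 s = 0.114 h

0.114 h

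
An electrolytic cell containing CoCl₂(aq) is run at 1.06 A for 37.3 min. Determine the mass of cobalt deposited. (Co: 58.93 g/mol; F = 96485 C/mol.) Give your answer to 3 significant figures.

Charge passed = 1.06 × 2238 = 2372 C
n(e⁻) = 2372 / 96485 = 0.02458 mol
Co²⁺ + 2e⁻ → Co, so n(Co) = 0.02458 / 2 = 0.01229 mol
m = 0.01229 × 58.93 = 0.724 g

0.724 g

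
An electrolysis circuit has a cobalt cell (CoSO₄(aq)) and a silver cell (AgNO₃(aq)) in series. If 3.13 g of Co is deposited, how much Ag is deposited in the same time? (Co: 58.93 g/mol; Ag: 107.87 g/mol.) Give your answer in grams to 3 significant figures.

11.5 g

n(Co) = 3.13 / 58.93 = 0.05311 mol
Co²⁺ + 2e⁻ → Co, so n(e⁻) = 2 × 0.05311 = 0.1062 mol
Since the cells are in series, n(e⁻) in the Ag cell is also 0.1062 mol.
Ag⁺ + e⁻ → Ag, so n(Ag) = 0.1062 mol
m(Ag) = 0.1062 × 107.87 = 11.5 g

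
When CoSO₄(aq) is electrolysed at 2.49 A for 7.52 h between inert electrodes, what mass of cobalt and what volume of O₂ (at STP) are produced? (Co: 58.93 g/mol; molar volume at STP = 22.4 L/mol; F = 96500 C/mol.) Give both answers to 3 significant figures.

Q = 2.49 × 27072 = 67410 C; n(e⁻) = 67410 / 96500 = 0.6985 mol
Cathode: Co²⁺ + 2e⁻ → Co → n(Co) = 0.6985/2 = 0.3493 mol → 20.6 g
Anode: 2H₂O → O₂ + 4H⁺ + 4e⁻ → n(O₂) = 0.6985/4 = 0.1746 mol → 3.91 L

20.6 g Co; 3.91 L O₂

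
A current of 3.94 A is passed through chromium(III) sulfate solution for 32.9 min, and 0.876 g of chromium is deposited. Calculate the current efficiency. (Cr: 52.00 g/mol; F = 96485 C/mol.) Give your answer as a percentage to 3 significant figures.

Q = 3.94 × 1974 = 7778 C
n(e⁻) = 7778 / 96485 = 0.08061 mol
Cr³⁺ + 3e⁻ → Cr, so theoretical n(Cr) = 0.02687 mol → 1.397 g
Efficiency = 0.876 / 1.397 = 0.6271 = 62.7%

62.7%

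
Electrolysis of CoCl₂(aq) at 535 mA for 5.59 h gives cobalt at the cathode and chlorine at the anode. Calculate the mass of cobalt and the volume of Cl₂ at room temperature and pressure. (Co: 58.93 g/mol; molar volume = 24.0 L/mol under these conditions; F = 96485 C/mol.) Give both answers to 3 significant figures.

3.29 g Co; 1.34 L Cl₂

Q = 0.535 × 20124 = 10770 C; n(e⁻) = 10770 / 96485 = 0.1116 mol
Cathode: Co²⁺ + 2e⁻ → Co → n(Co) = 0.1116/2 = 0.05580 mol → 3.29 g
Anode: 2Cl⁻ → Cl₂ + 2e⁻ → n(Cl₂) = 0.1116/2 = 0.05580 mol → 1.34 L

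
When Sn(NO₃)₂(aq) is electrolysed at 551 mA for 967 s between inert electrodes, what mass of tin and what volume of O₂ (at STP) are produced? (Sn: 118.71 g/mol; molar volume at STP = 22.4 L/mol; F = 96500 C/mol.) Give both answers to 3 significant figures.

0.328 g Sn; 0.0309 L O₂

Q = 0.551 × 967 = 532.8 C; n(e⁻) = 532.8 / 96500 = 0.005521 mol
Cathode: Sn²⁺ + 2e⁻ → Sn → n(Sn) = 0.005521/2 = 0.002761 mol → 0.328 g
Anode: 2H₂O → O₂ + 4H⁺ + 4e⁻ → n(O₂) = 0.005521/4 = 0.001380 mol → 0.0309 L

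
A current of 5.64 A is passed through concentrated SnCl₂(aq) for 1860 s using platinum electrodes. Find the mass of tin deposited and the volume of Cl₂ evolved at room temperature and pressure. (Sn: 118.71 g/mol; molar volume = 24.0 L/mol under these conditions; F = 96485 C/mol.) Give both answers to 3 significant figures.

6.45 g Sn; 1.30 L Cl₂

Q = 5.64 × 1860 = 10490 C; n(e⁻) = 10490 / 96485 = 0.1087 mol
Cathode: Sn²⁺ + 2e⁻ → Sn → n(Sn) = 0.1087/2 = 0.05435 mol → 6.45 g
Anode: 2Cl⁻ → Cl₂ + 2e⁻ → n(Cl₂) = 0.1087/2 = 0.05435 mol → 1.30 L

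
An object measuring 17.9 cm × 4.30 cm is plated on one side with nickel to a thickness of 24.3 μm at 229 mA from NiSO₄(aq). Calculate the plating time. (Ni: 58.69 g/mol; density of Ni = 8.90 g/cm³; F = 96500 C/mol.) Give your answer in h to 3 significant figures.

6.64 h

Plated area = 17.9 × 4.30 = 76.97 cm²
Volume = 76.97 × 24.3×10⁻⁴ cm = 0.1870 cm³
m(Ni) = 0.1870 × 8.90 = 1.664 g
n(Ni) = 1.664 / 58.69 = 0.02835 mol; n(e⁻) = 2 × 0.02835 = 0.05670 mol
Q = 0.05670 × 96500 = 5472 C
t = 5472 / 0.229 = 23900 s = 6.64 h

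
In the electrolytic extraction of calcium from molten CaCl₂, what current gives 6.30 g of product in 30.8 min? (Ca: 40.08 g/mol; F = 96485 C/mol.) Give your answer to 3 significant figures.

n(Ca) = 6.30 / 40.08 = 0.1572 mol
Ca²⁺ + 2e⁻ → Ca, so n(e⁻) = 2 × 0.1572 = 0.3144 mol
Q = 0.3144 × 96485 = 30330 C
I = Q / t = 30330 / 1848 s = 16.4 A

16.4 A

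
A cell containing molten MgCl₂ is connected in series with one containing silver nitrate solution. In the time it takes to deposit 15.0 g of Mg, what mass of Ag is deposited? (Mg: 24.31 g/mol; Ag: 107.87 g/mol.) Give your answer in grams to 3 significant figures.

133 g

n(Mg) = 15.0 / 24.31 = 0.6170 mol
Mg²⁺ + 2e⁻ → Mg, so n(e⁻) = 2 × 0.6170 = 1.234 mol
Since the cells are in series, n(e⁻) in the Ag cell is also 1.234 mol.
Ag⁺ + e⁻ → Ag, so n(Ag) = 1.234 mol
m(Ag) = 1.234 × 107.87 = 133 g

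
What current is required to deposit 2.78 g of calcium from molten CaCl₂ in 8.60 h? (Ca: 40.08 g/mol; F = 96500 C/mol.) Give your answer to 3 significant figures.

0.432 A

n(Ca) = 2.78 / 40.08 = 0.06936 mol
Ca²⁺ + 2e⁻ → Ca, so n(e⁻) = 2 × 0.06936 = 0.1387 mol
Q = 0.1387 × 96500 = 13380 C
I = Q / t = 13380 / 30960 s = 0.432 A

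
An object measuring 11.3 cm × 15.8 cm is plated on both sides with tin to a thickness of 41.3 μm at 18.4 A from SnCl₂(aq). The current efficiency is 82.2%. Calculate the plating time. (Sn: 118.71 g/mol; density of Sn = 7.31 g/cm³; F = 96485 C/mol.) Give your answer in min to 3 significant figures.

19.3 min

Plated area = 2 × 11.3 × 15.8 = 357.1 cm²
Volume = 357.1 × 41.3×10⁻⁴ cm = 1.475 cm³
m(Sn) = 1.475 × 7.31 = 10.78 g
n(Sn) = 10.78 / 118.71 = 0.09081 mol; n(e⁻) = 2 × 0.09081 = 0.1816 mol
Q = 0.1816 × 96485 / 0.822 = 21320 C
t = 21320 / 18.4 = 1159 s = 19.3 min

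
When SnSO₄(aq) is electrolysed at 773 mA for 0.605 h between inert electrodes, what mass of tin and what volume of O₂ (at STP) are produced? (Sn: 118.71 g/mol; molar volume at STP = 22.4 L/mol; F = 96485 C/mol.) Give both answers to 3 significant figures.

Q = 0.773 × 2178 = 1684 C; n(e⁻) = 1684 / 96485 = 0.01745 mol
Cathode: Sn²⁺ + 2e⁻ → Sn → n(Sn) = 0.01745/2 = 0.008725 mol → 1.04 g
Anode: 2H₂O → O₂ + 4H⁺ + 4e⁻ → n(O₂) = 0.01745/4 = 0.004363 mol → 0.0977 L

1.04 g Sn; 0.0977 L O₂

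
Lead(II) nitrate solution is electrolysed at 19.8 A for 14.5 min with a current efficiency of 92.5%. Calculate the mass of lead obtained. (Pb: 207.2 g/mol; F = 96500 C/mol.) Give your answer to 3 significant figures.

Q = 19.8 × 870 = 17230 C
n(e⁻) = 17230 / 96500 = 0.1785 mol
Pb²⁺ + 2e⁻ → Pb, so theoretical m(Pb) = 0.08925 × 207.2 = 18.49 g
Actual mass = 92.5% × 18.49 = 17.1 g

17.1 g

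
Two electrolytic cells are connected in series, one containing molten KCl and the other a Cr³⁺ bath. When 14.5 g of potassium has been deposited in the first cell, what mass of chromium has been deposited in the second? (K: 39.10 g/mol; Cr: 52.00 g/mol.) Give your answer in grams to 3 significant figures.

n(K) = 14.5 / 39.10 = 0.3708 mol
K⁺ + e⁻ → K, so n(e⁻) = 0.3708 mol
The cells are in series, so the same charge (and hence the same n(e⁻) = 0.3708 mol) passes through both.
Cr³⁺ + 3e⁻ → Cr, so n(Cr) = 0.3708 / 3 = 0.1236 mol
m(Cr) = 0.1236 × 52.00 = 6.43 g

6.43 g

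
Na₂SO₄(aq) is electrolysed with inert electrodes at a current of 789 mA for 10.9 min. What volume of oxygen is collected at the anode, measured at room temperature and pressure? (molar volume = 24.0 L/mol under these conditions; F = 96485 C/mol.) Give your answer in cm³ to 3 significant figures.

32.1 cm³

Q = It = 0.789 × 654 = 516.0 C
n(e⁻) = Q/F = 516.0/96485 = 0.005348 mol
2H₂O → O₂ + 4H⁺ + 4e⁻, so n(O₂) = 0.005348 / 4 = 0.001337 mol
V = 0.001337 × 24.0 = 0.03209 L
= 32.1 cm³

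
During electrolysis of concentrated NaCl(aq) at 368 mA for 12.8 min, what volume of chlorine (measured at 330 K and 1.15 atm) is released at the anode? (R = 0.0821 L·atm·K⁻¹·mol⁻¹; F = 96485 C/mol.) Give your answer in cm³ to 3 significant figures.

34.5 cm³

Charge passed = 0.368 × 768 = 282.6 C
n(e⁻) = 282.6 / 96485 = 0.002929 mol
2Cl⁻ → Cl₂ + 2e⁻, so n(Cl₂) = 0.002929 / 2 = 0.001465 mol
V = nRT/P = 0.001465 × 0.0821 × 330 / 1.15 = 0.03451 L
= 34.5 cm³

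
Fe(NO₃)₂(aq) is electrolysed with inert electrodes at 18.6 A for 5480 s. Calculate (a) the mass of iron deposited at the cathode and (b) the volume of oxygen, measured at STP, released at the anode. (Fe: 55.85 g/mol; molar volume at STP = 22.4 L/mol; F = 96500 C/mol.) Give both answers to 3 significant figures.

29.5 g Fe; 5.91 L O₂

Q = 18.6 × 5480 = 1.019×10^5 C; n(e⁻) = 1.019×10^5 / 96500 = 1.056 mol
Cathode: Fe²⁺ + 2e⁻ → Fe → n(Fe) = 1.056/2 = 0.5280 mol → 29.5 g
Anode: 2H₂O → O₂ + 4H⁺ + 4e⁻ → n(O₂) = 1.056/4 = 0.2640 mol → 5.91 L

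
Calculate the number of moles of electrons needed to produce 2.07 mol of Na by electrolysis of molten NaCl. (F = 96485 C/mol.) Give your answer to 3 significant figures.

Na⁺ + e⁻ → Na, so n(e⁻) = 1 × 2.07 = 2.070 mol

2.07 mol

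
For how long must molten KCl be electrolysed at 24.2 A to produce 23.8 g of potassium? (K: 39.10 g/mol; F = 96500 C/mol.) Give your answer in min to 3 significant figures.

n(K) = 23.8 / 39.10 = 0.6087 mol
K⁺ + e⁻ → K, so n(e⁻) = 0.6087 mol
Q = 0.6087 × 96500 = 58740 C
t = Q / I = 58740 / 24.2 = 2427 s = 40.5 min

40.5 min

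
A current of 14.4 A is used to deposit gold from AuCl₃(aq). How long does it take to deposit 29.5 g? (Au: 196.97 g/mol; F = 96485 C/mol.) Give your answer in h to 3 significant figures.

0.836 h

n(Au) = 29.5 / 196.97 = 0.1498 mol
Au³⁺ + 3e⁻ → Au, so n(e⁻) = 3 × 0.1498 = 0.4494 mol
Q = 0.4494 × 96485 = 43360 C
t = Q / I = 43360 / 14.4 = 3011 s = 0.836 h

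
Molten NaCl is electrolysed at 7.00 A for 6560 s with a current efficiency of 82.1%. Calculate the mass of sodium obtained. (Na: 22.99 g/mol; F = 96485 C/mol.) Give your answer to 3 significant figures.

Q = 7.00 × 6560 = 45920 C
n(e⁻) = 45920 / 96485 = 0.4759 mol
Na⁺ + e⁻ → Na, so theoretical m(Na) = 0.4759 × 22.99 = 10.94 g
Actual mass = 82.1% × 10.94 = 8.98 g

8.98 g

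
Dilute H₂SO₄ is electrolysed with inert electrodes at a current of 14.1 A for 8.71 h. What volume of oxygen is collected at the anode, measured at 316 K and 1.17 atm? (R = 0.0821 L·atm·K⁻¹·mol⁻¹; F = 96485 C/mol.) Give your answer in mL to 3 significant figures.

25400 mL

Q = It = 14.1 × 31356 = 4.421×10^5 C
Moles of electrons = 4.421×10^5 / 96485 = 4.582 mol
2H₂O → O₂ + 4H⁺ + 4e⁻, so n(O₂) = 4.582 / 4 = 1.146 mol
V = nRT/P = 1.146 × 0.0821 × 316 / 1.17 = 25.41 L
= 25400 mL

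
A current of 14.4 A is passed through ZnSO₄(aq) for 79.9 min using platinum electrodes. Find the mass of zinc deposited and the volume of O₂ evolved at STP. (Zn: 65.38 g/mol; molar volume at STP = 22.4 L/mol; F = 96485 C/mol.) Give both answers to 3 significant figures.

23.4 g Zn; 4.01 L O₂

Q = 14.4 × 4794 = 69030 C; n(e⁻) = 69030 / 96485 = 0.7154 mol
Cathode: Zn²⁺ + 2e⁻ → Zn → n(Zn) = 0.7154/2 = 0.3577 mol → 23.4 g
Anode: 2H₂O → O₂ + 4H⁺ + 4e⁻ → n(O₂) = 0.7154/4 = 0.1789 mol → 4.01 L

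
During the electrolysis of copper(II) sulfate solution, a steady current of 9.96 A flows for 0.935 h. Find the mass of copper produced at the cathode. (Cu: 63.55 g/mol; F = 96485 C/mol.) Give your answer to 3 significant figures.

Q = 9.96 A × 3366 s = 33530 C
n(e⁻) = 33530 / 96485 = 0.3475 mol
Cu²⁺ + 2e⁻ → Cu, so n(Cu) = 0.3475 / 2 = 0.1738 mol
m = 0.1738 × 63.55 = 11.0 g

11.0 g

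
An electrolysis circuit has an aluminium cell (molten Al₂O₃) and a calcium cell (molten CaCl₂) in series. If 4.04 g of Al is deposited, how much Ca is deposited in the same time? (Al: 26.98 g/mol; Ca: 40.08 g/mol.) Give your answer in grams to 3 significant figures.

n(Al) = 4.04 / 26.98 = 0.1497 mol
Al³⁺ + 3e⁻ → Al, so n(e⁻) = 3 × 0.1497 = 0.4491 mol
Since the cells are in series, n(e⁻) in the Ca cell is also 0.4491 mol.
Ca²⁺ + 2e⁻ → Ca, so n(Ca) = 0.4491 / 2 = 0.2246 mol
m(Ca) = 0.2246 × 40.08 = 9.00 g

9.00 g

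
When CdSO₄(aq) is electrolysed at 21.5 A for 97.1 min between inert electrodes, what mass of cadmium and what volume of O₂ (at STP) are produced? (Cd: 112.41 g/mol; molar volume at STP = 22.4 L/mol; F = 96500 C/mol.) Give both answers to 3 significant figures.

Q = 21.5 × 5826 = 1.253×10^5 C; n(e⁻) = 1.253×10^5 / 96500 = 1.298 mol
Cathode: Cd²⁺ + 2e⁻ → Cd → n(Cd) = 1.298/2 = 0.6490 mol → 73.0 g
Anode: 2H₂O → O₂ + 4H⁺ + 4e⁻ → n(O₂) = 1.298/4 = 0.3245 mol → 7.27 L

73.0 g Cd; 7.27 L O₂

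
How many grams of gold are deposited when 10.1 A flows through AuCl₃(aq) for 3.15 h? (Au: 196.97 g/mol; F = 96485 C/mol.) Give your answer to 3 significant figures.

Charge passed = 10.1 × 11340 = 1.145×10^5 C
n(e⁻) = 1.145×10^5 / 96485 = 1.187 mol
Au³⁺ + 3e⁻ → Au, so n(Au) = 1.187 / 3 = 0.3957 mol
m = 0.3957 × 196.97 = 77.9 g

77.9 g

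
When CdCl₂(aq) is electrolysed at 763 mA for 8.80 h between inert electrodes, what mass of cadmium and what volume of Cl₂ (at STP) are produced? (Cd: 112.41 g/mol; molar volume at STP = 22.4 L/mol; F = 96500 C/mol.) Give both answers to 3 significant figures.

14.1 g Cd; 2.81 L Cl₂

Q = 0.763 × 31680 = 24170 C; n(e⁻) = 24170 / 96500 = 0.2505 mol
Cathode: Cd²⁺ + 2e⁻ → Cd → n(Cd) = 0.2505/2 = 0.1253 mol → 14.1 g
Anode: 2Cl⁻ → Cl₂ + 2e⁻ → n(Cl₂) = 0.2505/2 = 0.1253 mol → 2.81 L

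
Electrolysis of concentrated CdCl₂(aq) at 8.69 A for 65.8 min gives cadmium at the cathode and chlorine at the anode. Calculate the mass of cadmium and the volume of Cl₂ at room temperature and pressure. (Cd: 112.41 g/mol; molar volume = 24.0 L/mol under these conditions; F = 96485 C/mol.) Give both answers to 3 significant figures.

20.0 g Cd; 4.27 L Cl₂

Q = 8.69 × 3948 = 34310 C; n(e⁻) = 34310 / 96485 = 0.3556 mol
Cathode: Cd²⁺ + 2e⁻ → Cd → n(Cd) = 0.3556/2 = 0.1778 mol → 20.0 g
Anode: 2Cl⁻ → Cl₂ + 2e⁻ → n(Cl₂) = 0.3556/2 = 0.1778 mol → 4.27 L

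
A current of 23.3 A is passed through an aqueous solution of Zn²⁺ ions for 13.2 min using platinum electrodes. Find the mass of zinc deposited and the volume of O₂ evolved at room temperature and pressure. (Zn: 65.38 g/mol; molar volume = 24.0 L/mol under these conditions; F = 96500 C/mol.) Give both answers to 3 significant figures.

6.25 g Zn; 1.15 L O₂

Q = 23.3 × 792 = 18450 C; n(e⁻) = 18450 / 96500 = 0.1912 mol
Cathode: Zn²⁺ + 2e⁻ → Zn → n(Zn) = 0.1912/2 = 0.09560 mol → 6.25 g
Anode: 2H₂O → O₂ + 4H⁺ + 4e⁻ → n(O₂) = 0.1912/4 = 0.04780 mol → 1.15 L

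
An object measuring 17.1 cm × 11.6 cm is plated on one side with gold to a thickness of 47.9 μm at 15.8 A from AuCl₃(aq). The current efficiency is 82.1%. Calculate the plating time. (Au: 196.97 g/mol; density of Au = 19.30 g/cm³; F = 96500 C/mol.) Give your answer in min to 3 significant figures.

34.6 min

Plated area = 17.1 × 11.6 = 198.4 cm²
Volume = 198.4 × 47.9×10⁻⁴ cm = 0.9503 cm³
m(Au) = 0.9503 × 19.30 = 18.34 g
n(Au) = 18.34 / 196.97 = 0.09311 mol; n(e⁻) = 3 × 0.09311 = 0.2793 mol
Q = 0.2793 × 96500 / 0.821 = 32830 C
t = 32830 / 15.8 = 2078 s = 34.6 min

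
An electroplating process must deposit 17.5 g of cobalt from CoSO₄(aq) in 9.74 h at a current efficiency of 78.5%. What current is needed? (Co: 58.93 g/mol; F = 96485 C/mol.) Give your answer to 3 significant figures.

n(Co) = 17.5 / 58.93 = 0.2970 mol
Co²⁺ + 2e⁻ → Co, so n(e⁻) = 2 × 0.2970 = 0.5940 mol
Q = 0.5940 × 96485 / 0.785 = 73010 C
I = Q / t = 73010 / 35064 s = 2.08 A

2.08 A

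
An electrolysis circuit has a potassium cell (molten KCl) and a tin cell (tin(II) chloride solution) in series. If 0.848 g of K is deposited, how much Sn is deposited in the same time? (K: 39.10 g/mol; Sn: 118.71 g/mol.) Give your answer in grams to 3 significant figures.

n(K) = 0.848 / 39.10 = 0.02169 mol
K⁺ + e⁻ → K, so n(e⁻) = 0.02169 mol
Same current for the same time ⇒ same n(e⁻) = 0.02169 mol in both cells.
Sn²⁺ + 2e⁻ → Sn, so n(Sn) = 0.02169 / 2 = 0.01085 mol
m(Sn) = 0.01085 × 118.71 = 1.29 g

1.29 g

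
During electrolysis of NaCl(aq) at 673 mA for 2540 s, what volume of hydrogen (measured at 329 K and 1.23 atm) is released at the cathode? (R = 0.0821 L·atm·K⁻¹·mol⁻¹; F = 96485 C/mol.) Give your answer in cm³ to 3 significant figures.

Q = 0.673 A × 2540 s = 1709 C
Moles of electrons = 1709 / 96485 = 0.01771 mol
2H⁺ + 2e⁻ → H₂, so n(H₂) = 0.01771 / 2 = 0.008855 mol
V = nRT/P = 0.008855 × 0.0821 × 329 / 1.23 = 0.1945 L
= 195 cm³

195 cm³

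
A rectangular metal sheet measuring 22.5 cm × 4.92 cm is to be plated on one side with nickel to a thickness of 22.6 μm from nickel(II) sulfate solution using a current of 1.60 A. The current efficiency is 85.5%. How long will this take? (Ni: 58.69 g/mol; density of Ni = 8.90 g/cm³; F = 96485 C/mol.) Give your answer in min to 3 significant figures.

89.2 min

Plated area = 22.5 × 4.92 = 110.7 cm²
Volume = 110.7 × 22.6×10⁻⁴ cm = 0.2502 cm³
m(Ni) = 0.2502 × 8.90 = 2.227 g
n(Ni) = 2.227 / 58.69 = 0.03795 mol; n(e⁻) = 2 × 0.03795 = 0.07590 mol
Q = 0.07590 × 96485 / 0.855 = 8565 C
t = 8565 / 1.60 = 5353 s = 89.2 min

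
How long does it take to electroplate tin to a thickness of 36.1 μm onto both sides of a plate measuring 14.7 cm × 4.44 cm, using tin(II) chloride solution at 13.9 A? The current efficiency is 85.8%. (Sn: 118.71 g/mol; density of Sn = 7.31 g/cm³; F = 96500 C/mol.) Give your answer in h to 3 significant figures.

Plated area = 2 × 14.7 × 4.44 = 130.5 cm²
Volume = 130.5 × 36.1×10⁻⁴ cm = 0.4711 cm³
m(Sn) = 0.4711 × 7.31 = 3.444 g
n(Sn) = 3.444 / 118.71 = 0.02901 mol; n(e⁻) = 2 × 0.02901 = 0.05802 mol
Q = 0.05802 × 96500 / 0.858 = 6526 C
t = 6526 / 13.9 = 469.5 s = 0.130 h

0.130 h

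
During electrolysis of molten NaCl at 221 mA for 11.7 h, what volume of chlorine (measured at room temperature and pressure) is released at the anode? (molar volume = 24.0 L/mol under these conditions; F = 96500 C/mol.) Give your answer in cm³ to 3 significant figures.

Charge passed = 0.221 × 42120 = 9309 C
n(e⁻) = Q/F = 9309/96500 = 0.09647 mol
2Cl⁻ → Cl₂ + 2e⁻, so n(Cl₂) = 0.09647 / 2 = 0.04824 mol
V = 0.04824 × 24.0 = 1.158 L
= 1160 cm³

1160 cm³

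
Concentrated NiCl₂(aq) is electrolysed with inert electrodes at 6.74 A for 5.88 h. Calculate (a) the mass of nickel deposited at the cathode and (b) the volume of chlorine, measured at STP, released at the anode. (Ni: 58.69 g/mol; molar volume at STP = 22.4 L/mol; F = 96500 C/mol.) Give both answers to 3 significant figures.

43.4 g Ni; 16.6 L Cl₂

Q = 6.74 × 21168 = 1.427×10^5 C; n(e⁻) = 1.427×10^5 / 96500 = 1.479 mol
Cathode: Ni²⁺ + 2e⁻ → Ni → n(Ni) = 1.479/2 = 0.7395 mol → 43.4 g
Anode: 2Cl⁻ → Cl₂ + 2e⁻ → n(Cl₂) = 1.479/2 = 0.7395 mol → 16.6 L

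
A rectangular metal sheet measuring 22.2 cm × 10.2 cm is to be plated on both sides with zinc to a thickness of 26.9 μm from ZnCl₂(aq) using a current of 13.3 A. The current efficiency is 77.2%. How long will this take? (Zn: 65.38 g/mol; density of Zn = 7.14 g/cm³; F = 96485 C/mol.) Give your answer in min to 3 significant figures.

41.7 min

Plated area = 2 × 22.2 × 10.2 = 452.9 cm²
Volume = 452.9 × 26.9×10⁻⁴ cm = 1.218 cm³
m(Zn) = 1.218 × 7.14 = 8.697 g
n(Zn) = 8.697 / 65.38 = 0.1330 mol; n(e⁻) = 2 × 0.1330 = 0.2660 mol
Q = 0.2660 × 96485 / 0.772 = 33240 C
t = 33240 / 13.3 = 2499 s = 41.7 min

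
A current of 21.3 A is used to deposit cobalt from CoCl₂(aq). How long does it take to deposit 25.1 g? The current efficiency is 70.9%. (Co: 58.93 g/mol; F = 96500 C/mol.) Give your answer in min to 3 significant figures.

n(Co) = 25.1 / 58.93 = 0.4259 mol
Co²⁺ + 2e⁻ → Co, so n(e⁻) = 2 × 0.4259 = 0.8518 mol
Q = 0.8518 × 96500 / 0.709 = 1.159×10^5 C
t = Q / I = 1.159×10^5 / 21.3 = 5441 s = 90.7 min

90.7 min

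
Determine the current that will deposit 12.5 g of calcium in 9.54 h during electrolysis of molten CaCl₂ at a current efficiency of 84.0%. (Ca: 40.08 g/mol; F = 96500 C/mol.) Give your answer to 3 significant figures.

n(Ca) = 12.5 / 40.08 = 0.3119 mol
Ca²⁺ + 2e⁻ → Ca, so n(e⁻) = 2 × 0.3119 = 0.6238 mol
Q = 0.6238 × 96500 / 0.840 = 71660 C
I = Q / t = 71660 / 34344 s = 2.09 A

2.09 A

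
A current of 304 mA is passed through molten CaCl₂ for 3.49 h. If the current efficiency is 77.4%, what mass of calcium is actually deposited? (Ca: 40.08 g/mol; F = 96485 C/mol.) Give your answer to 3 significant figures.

0.614 g

Q = 0.304 × 12564 = 3819 C
n(e⁻) = 3819 / 96485 = 0.03958 mol
Ca²⁺ + 2e⁻ → Ca, so theoretical m(Ca) = 0.01979 × 40.08 = 0.7932 g
Actual mass = 77.4% × 0.7932 = 0.614 g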